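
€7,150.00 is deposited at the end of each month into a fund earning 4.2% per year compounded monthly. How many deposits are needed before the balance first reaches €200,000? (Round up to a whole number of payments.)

27 payments

Periodic rate r = 0.042/12 per month; n is counted in months.
Ordinary annuity FV: 200,000 = 7,150 × [((1+r)^n − 1)/r].
(1+r)^n = 1 + 200,000 × r / 7,150, so n = ln(1 + 200,000·r/7,150) / ln(1+r) = 26.73.
Round up to a whole number of payments: n = 27.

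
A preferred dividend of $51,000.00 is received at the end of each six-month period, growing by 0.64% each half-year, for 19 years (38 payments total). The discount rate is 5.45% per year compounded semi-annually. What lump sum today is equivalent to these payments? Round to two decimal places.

$1,323,884.45

Periodic rate r = 0.0545/2 per half-year; n is counted in half-years.
Growing ordinary annuity: PV = PMT₁ × [1 − ((1+g)/(1+r))^n] / (r − g) = 51,000 × [1 − ((1+0.0064)/(1+r))^38] / (r − 0.0064) = $1,323,884.45.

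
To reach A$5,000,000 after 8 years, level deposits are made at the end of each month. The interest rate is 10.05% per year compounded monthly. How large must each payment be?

A$34,128.17

Level ordinary annuity; solve FV = PMT × [((1+r)^n − 1)/r] for PMT.
Periodic rate r = 0.1005/12 per month; n is counted in months.
With n = 96: PMT = 5,000,000 / ([((1+r)^n − 1)/r]) = A$34,128.17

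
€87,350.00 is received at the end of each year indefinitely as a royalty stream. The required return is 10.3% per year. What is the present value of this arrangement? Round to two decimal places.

€848,058.25

Periodic rate r = 0.103 per year.
Level perpetuity: PV = PMT / r = 87,350 / (0.103) = €848,058.25.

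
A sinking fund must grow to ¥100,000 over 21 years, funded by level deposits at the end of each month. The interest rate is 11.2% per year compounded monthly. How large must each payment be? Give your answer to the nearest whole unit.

¥99

Level ordinary annuity; solve FV = PMT × [((1+r)^n − 1)/r] for PMT.
Periodic rate r = 0.112/12 per month; n is counted in months.
With n = 252: PMT = 100,000 / ([((1+r)^n − 1)/r]) = ¥99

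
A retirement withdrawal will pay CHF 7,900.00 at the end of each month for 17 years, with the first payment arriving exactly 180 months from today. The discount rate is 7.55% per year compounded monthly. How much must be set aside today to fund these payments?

CHF 294,927.43

Ordinary annuity of 204 payments, first payment at period 180.
Periodic rate r = 0.0755/12 per month; n is counted in months.
The ordinary-annuity PV formula values the stream one period before the first payment (period 179); discount that back 179 periods:
PV₀ = 7,900 × [1 − (1+r)^−204] / r × (1+r)^−179 = CHF 294,927.43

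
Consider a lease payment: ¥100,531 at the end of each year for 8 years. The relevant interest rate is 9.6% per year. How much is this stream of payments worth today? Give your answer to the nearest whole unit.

¥544,225

This is an ordinary annuity: 8 payments of ¥100,531 at the end of each year.
Periodic rate r = 0.096 per year.
PV = PMT × [(1 − (1+r)^−n)/r] = 100,531 × [1 − (1+r)^−8] / r = ¥544,225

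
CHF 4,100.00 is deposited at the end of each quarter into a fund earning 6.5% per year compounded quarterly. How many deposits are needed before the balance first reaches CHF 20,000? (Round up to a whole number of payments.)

Periodic rate r = 0.065/4 per quarter; n is counted in quarters.
Ordinary annuity FV: 20,000 = 4,100 × [((1+r)^n − 1)/r].
(1+r)^n = 1 + 20,000 × r / 4,100, so n = ln(1 + 20,000·r/4,100) / ln(1+r) = 4.73.
Round up to a whole number of payments: n = 5.

5 payments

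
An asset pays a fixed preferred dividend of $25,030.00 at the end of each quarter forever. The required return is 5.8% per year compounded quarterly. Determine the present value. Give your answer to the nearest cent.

$1,726,206.90

Periodic rate r = 0.058/4 per quarter.
Level perpetuity: PV = PMT / r = 25,030 / (0.058/4) = $1,726,206.90.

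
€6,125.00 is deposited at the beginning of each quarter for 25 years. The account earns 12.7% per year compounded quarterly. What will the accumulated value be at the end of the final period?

This is an annuity due: 100 deposits of €6,125.00 at the beginning of each quarter.
Periodic rate r = 0.127/4 per quarter; n is counted in quarters.
FV = PMT × [((1+r)^n − 1)/r] × (1+r) = 6,125 × [(1+r)^100 − 1] / r × (1+r) = €4,333,949.89

€4,333,949.89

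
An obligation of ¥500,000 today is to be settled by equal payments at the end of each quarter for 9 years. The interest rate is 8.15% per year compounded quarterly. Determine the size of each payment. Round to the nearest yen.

¥19,735

Level ordinary annuity; solve PV = PMT × [(1 − (1+r)^−n)/r] for PMT.
Periodic rate r = 0.0815/4 per quarter; n is counted in quarters.
With n = 36: PMT = 500,000 / ([(1 − (1+r)^−n)/r]) = ¥19,735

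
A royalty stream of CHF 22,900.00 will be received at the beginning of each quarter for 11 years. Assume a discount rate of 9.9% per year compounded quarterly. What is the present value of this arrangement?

CHF 624,790.20

This is an annuity due: 44 payments of CHF 22,900.00 at the beginning of each quarter.
Periodic rate r = 0.099/4 per quarter; n is counted in quarters.
PV = PMT × [(1 − (1+r)^−n)/r] × (1+r) = 22,900 × [1 − (1+r)^−44] / r × (1+r) = CHF 624,790.20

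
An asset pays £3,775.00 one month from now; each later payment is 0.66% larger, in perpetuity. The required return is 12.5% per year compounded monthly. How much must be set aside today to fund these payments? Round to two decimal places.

Periodic rate r = 0.125/12 per month.
Growing perpetuity (Gordon): PV = PMT₁ / (r − g) = 3,775 / (r − 0.0066) = £989,082.97.

£989,082.97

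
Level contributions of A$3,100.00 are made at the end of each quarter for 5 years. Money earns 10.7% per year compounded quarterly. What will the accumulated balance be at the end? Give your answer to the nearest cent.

This is an ordinary annuity: 20 deposits of A$3,100.00 at the end of each quarter.
Periodic rate r = 0.107/4 per quarter; n is counted in quarters.
FV = PMT × [((1+r)^n − 1)/r] = 3,100 × [(1+r)^20 − 1] / r = A$80,598.39

A$80,598.39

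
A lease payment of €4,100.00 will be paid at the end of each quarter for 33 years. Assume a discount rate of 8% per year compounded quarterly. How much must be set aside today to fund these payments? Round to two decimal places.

This is an ordinary annuity: 132 payments of €4,100.00 at the end of each quarter.
Periodic rate r = 0.08/4 per quarter; n is counted in quarters.
PV = PMT × [(1 − (1+r)^−n)/r] = 4,100 × [1 − (1+r)^−132] / r = €189,984.80

€189,984.80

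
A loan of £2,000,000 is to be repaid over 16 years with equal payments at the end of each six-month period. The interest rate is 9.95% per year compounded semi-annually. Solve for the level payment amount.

£126,184.40

Level ordinary annuity; solve PV = PMT × [(1 − (1+r)^−n)/r] for PMT.
Periodic rate r = 0.0995/2 per half-year; n is counted in half-years.
With n = 32: PMT = 2,000,000 / ([(1 − (1+r)^−n)/r]) = £126,184.40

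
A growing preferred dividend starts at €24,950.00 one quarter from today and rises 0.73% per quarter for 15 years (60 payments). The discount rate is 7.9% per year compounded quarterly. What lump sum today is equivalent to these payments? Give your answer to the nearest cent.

€1,045,038.61

Periodic rate r = 0.079/4 per quarter; n is counted in quarters.
Growing ordinary annuity: PV = PMT₁ × [1 − ((1+g)/(1+r))^n] / (r − g) = 24,950 × [1 − ((1+0.0073)/(1+r))^60] / (r − 0.0073) = €1,045,038.61.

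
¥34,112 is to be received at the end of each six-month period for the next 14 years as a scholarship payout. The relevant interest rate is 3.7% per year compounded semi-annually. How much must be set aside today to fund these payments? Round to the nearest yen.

This is an ordinary annuity: 28 payments of ¥34,112 at the end of each six-month period.
Periodic rate r = 0.037/2 per half-year; n is counted in half-years.
PV = PMT × [(1 − (1+r)^−n)/r] = 34,112 × [1 − (1+r)^−28] / r = ¥740,254

¥740,254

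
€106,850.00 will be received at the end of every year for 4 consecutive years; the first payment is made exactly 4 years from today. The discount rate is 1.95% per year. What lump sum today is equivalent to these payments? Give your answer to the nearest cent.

Ordinary annuity of 4 payments, first payment at period 4.
Periodic rate r = 0.0195 per year.
The ordinary-annuity PV formula values the stream one period before the first payment (period 3); discount that back 3 periods:
PV₀ = 106,850 × [1 − (1+r)^−4] / r × (1+r)^−3 = €384,420.01

€384,420.01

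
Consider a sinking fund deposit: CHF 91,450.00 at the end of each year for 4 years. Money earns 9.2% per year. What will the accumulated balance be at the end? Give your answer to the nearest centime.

This is an ordinary annuity: 4 deposits of CHF 91,450.00 at the end of each year.
Periodic rate r = 0.092 per year.
FV = PMT × [((1+r)^n − 1)/r] = 91,450 × [(1+r)^4 − 1] / r = CHF 419,447.74

CHF 419,447.74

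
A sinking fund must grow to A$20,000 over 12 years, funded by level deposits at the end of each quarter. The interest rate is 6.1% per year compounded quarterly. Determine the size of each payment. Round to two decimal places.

A$285.64

Level ordinary annuity; solve FV = PMT × [((1+r)^n − 1)/r] for PMT.
Periodic rate r = 0.061/4 per quarter; n is counted in quarters.
With n = 48: PMT = 20,000 / ([((1+r)^n − 1)/r]) = A$285.64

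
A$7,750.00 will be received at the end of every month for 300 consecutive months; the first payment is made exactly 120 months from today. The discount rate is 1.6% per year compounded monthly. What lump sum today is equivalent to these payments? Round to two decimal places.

Ordinary annuity of 300 payments, first payment at period 120.
Periodic rate r = 0.016/12 per month; n is counted in months.
The ordinary-annuity PV formula values the stream one period before the first payment (period 119); discount that back 119 periods:
PV₀ = 7,750 × [1 − (1+r)^−300] / r × (1+r)^−119 = A$1,634,398.62

A$1,634,398.62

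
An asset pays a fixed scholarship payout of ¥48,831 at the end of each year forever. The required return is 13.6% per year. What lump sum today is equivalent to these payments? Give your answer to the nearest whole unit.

¥359,051

Periodic rate r = 0.136 per year.
Level perpetuity: PV = PMT / r = 48,831 / (0.136) = ¥359,051.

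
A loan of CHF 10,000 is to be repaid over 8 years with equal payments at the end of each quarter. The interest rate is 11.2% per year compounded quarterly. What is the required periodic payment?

CHF 477.21

Level ordinary annuity; solve PV = PMT × [(1 − (1+r)^−n)/r] for PMT.
Periodic rate r = 0.112/4 per quarter; n is counted in quarters.
With n = 32: PMT = 10,000 / ([(1 − (1+r)^−n)/r]) = CHF 477.21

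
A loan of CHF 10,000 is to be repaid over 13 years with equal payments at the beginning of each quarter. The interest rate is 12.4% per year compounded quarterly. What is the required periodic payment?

CHF 377.94

Level annuity due; solve PV = PMT × [(1 − (1+r)^−n)/r] × (1+r) for PMT.
Periodic rate r = 0.124/4 per quarter; n is counted in quarters.
With n = 52: PMT = 10,000 / ([(1 − (1+r)^−n)/r] × (1+r)) = CHF 377.94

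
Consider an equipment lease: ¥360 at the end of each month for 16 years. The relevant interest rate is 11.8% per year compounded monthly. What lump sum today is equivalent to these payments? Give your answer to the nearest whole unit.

¥31,017

This is an ordinary annuity: 192 payments of ¥360 at the end of each month.
Periodic rate r = 0.118/12 per month; n is counted in months.
PV = PMT × [(1 − (1+r)^−n)/r] = 360 × [1 − (1+r)^−192] / r = ¥31,017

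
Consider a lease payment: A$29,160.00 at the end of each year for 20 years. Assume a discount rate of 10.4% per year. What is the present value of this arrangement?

A$241,625.60

This is an ordinary annuity: 20 payments of A$29,160.00 at the end of each year.
Periodic rate r = 0.104 per year.
PV = PMT × [(1 − (1+r)^−n)/r] = 29,160 × [1 − (1+r)^−20] / r = A$241,625.60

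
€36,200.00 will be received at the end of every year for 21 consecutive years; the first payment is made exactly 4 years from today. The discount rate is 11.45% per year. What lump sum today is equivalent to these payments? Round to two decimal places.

Ordinary annuity of 21 payments, first payment at period 4.
Periodic rate r = 0.1145 per year.
The ordinary-annuity PV formula values the stream one period before the first payment (period 3); discount that back 3 periods:
PV₀ = 36,200 × [1 − (1+r)^−21] / r × (1+r)^−3 = €204,941.24

€204,941.24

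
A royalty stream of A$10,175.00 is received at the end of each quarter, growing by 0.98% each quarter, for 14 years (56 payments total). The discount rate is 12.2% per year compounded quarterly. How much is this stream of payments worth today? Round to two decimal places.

Periodic rate r = 0.122/4 per quarter; n is counted in quarters.
Growing ordinary annuity: PV = PMT₁ × [1 − ((1+g)/(1+r))^n] / (r − g) = 10,175 × [1 − ((1+0.0098)/(1+r))^56] / (r − 0.0098) = A$333,764.13.

A$333,764.13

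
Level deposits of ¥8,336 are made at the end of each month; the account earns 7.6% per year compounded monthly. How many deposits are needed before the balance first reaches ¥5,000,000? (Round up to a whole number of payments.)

Periodic rate r = 0.076/12 per month; n is counted in months.
Ordinary annuity FV: 5,000,000 = 8,336 × [((1+r)^n − 1)/r].
(1+r)^n = 1 + 5,000,000 × r / 8,336, so n = ln(1 + 5,000,000·r/8,336) / ln(1+r) = 248.42.
Round up to a whole number of payments: n = 249.

249 payments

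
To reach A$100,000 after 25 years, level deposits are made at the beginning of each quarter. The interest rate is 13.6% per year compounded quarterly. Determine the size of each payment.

Level annuity due; solve FV = PMT × [((1+r)^n − 1)/r] × (1+r) for PMT.
Periodic rate r = 0.136/4 per quarter; n is counted in quarters.
With n = 100: PMT = 100,000 / ([((1+r)^n − 1)/r] × (1+r)) = A$120.37

A$120.37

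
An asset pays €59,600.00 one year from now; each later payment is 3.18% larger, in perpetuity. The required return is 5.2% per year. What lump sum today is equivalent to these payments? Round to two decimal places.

Periodic rate r = 0.052 per year.
Growing perpetuity (Gordon): PV = PMT₁ / (r − g) = 59,600 / (r − 0.0318) = €2,950,495.05.

€2,950,495.05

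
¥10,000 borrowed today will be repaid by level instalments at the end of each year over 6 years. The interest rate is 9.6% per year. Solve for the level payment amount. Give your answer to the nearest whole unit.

Level ordinary annuity; solve PV = PMT × [(1 − (1+r)^−n)/r] for PMT.
Periodic rate r = 0.096 per year.
With n = 6: PMT = 10,000 / ([(1 − (1+r)^−n)/r]) = ¥2,269

¥2,269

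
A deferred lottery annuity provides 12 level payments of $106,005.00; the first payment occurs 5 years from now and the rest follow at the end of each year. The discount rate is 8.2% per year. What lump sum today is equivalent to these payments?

$576,866.03

Ordinary annuity of 12 payments, first payment at period 5.
Periodic rate r = 0.082 per year.
The ordinary-annuity PV formula values the stream one period before the first payment (period 4); discount that back 4 periods:
PV₀ = 106,005 × [1 − (1+r)^−12] / r × (1+r)^−4 = $576,866.03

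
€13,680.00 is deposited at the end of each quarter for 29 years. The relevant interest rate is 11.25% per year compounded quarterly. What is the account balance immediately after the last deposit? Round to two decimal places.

This is an ordinary annuity: 116 deposits of €13,680.00 at the end of each quarter.
Periodic rate r = 0.1125/4 per quarter; n is counted in quarters.
FV = PMT × [((1+r)^n − 1)/r] = 13,680 × [(1+r)^116 − 1] / r = €11,656,439.18

€11,656,439.18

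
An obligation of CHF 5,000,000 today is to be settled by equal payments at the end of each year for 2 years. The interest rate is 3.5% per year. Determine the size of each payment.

CHF 2,632,002.46

Level ordinary annuity; solve PV = PMT × [(1 − (1+r)^−n)/r] for PMT.
Periodic rate r = 0.035 per year.
With n = 2: PMT = 5,000,000 / ([(1 − (1+r)^−n)/r]) = CHF 2,632,002.46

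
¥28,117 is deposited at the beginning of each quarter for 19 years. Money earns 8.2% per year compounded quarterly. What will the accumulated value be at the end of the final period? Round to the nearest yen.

¥5,143,923

This is an annuity due: 76 deposits of ¥28,117 at the beginning of each quarter.
Periodic rate r = 0.082/4 per quarter; n is counted in quarters.
FV = PMT × [((1+r)^n − 1)/r] × (1+r) = 28,117 × [(1+r)^76 − 1] / r × (1+r) = ¥5,143,923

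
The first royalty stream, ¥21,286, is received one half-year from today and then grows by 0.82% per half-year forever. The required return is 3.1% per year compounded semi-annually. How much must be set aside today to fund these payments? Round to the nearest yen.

¥2,915,890

Periodic rate r = 0.031/2 per half-year.
Growing perpetuity (Gordon): PV = PMT₁ / (r − g) = 21,286 / (r − 0.0082) = ¥2,915,890.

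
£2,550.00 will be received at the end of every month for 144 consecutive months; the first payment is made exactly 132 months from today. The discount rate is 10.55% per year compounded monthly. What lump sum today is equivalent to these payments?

Ordinary annuity of 144 payments, first payment at period 132.
Periodic rate r = 0.1055/12 per month; n is counted in months.
The ordinary-annuity PV formula values the stream one period before the first payment (period 131); discount that back 131 periods:
PV₀ = 2,550 × [1 − (1+r)^−144] / r × (1+r)^−131 = £66,020.29

£66,020.29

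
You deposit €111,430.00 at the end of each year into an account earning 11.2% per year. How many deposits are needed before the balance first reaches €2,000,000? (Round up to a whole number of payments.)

11 payments

Periodic rate r = 0.112 per year.
Ordinary annuity FV: 2,000,000 = 111,430 × [((1+r)^n − 1)/r].
(1+r)^n = 1 + 2,000,000 × r / 111,430, so n = ln(1 + 2,000,000·r/111,430) / ln(1+r) = 10.38.
Round up to a whole number of payments: n = 11.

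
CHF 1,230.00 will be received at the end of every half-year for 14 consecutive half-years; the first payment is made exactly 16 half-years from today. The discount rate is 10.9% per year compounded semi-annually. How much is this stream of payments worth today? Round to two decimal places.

CHF 5,337.97

Ordinary annuity of 14 payments, first payment at period 16.
Periodic rate r = 0.109/2 per half-year; n is counted in half-years.
The ordinary-annuity PV formula values the stream one period before the first payment (period 15); discount that back 15 periods:
PV₀ = 1,230 × [1 − (1+r)^−14] / r × (1+r)^−15 = CHF 5,337.97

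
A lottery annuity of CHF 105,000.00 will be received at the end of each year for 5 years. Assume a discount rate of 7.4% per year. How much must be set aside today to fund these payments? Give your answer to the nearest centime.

CHF 425,948.82

This is an ordinary annuity: 5 payments of CHF 105,000.00 at the end of each year.
Periodic rate r = 0.074 per year.
PV = PMT × [(1 − (1+r)^−n)/r] = 105,000 × [1 − (1+r)^−5] / r = CHF 425,948.82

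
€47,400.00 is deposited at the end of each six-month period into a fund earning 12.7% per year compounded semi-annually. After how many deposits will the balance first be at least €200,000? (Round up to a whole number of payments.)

4 payments

Periodic rate r = 0.127/2 per half-year; n is counted in half-years.
Ordinary annuity FV: 200,000 = 47,400 × [((1+r)^n − 1)/r].
(1+r)^n = 1 + 200,000 × r / 47,400, so n = ln(1 + 200,000·r/47,400) / ln(1+r) = 3.86.
Round up to a whole number of payments: n = 4.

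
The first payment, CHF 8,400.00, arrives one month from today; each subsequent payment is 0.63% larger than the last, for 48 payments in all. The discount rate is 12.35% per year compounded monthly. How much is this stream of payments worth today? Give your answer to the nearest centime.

Periodic rate r = 0.1235/12 per month; n is counted in months.
Growing ordinary annuity: PV = PMT₁ × [1 − ((1+g)/(1+r))^n] / (r − g) = 8,400 × [1 − ((1+0.0063)/(1+r))^48] / (r − 0.0063) = CHF 364,185.95.

CHF 364,185.95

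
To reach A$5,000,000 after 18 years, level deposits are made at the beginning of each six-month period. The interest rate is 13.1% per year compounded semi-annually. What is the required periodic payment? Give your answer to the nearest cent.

A$34,865.64

Level annuity due; solve FV = PMT × [((1+r)^n − 1)/r] × (1+r) for PMT.
Periodic rate r = 0.131/2 per half-year; n is counted in half-years.
With n = 36: PMT = 5,000,000 / ([((1+r)^n − 1)/r] × (1+r)) = A$34,865.64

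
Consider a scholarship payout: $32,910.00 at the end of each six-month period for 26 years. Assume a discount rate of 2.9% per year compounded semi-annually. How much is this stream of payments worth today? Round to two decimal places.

This is an ordinary annuity: 52 payments of $32,910.00 at the end of each six-month period.
Periodic rate r = 0.029/2 per half-year; n is counted in half-years.
PV = PMT × [(1 − (1+r)^−n)/r] = 32,910 × [1 − (1+r)^−52] / r = $1,196,028.71

$1,196,028.71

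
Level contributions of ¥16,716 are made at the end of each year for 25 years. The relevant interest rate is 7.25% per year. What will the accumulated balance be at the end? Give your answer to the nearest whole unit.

¥1,095,994

This is an ordinary annuity: 25 deposits of ¥16,716 at the end of each year.
Periodic rate r = 0.0725 per year.
FV = PMT × [((1+r)^n − 1)/r] = 16,716 × [(1+r)^25 − 1] / r = ¥1,095,994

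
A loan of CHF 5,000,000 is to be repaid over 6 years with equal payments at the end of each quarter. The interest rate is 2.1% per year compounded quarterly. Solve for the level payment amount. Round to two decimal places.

CHF 222,279.56

Level ordinary annuity; solve PV = PMT × [(1 − (1+r)^−n)/r] for PMT.
Periodic rate r = 0.021/4 per quarter; n is counted in quarters.
With n = 24: PMT = 5,000,000 / ([(1 − (1+r)^−n)/r]) = CHF 222,279.56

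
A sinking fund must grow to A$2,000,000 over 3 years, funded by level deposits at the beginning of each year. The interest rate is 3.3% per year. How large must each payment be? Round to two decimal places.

A$624,533.17

Level annuity due; solve FV = PMT × [((1+r)^n − 1)/r] × (1+r) for PMT.
Periodic rate r = 0.033 per year.
With n = 3: PMT = 2,000,000 / ([((1+r)^n − 1)/r] × (1+r)) = A$624,533.17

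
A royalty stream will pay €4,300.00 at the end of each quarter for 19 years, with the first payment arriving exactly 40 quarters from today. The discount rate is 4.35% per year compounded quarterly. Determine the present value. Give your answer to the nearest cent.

Ordinary annuity of 76 payments, first payment at period 40.
Periodic rate r = 0.0435/4 per quarter; n is counted in quarters.
The ordinary-annuity PV formula values the stream one period before the first payment (period 39); discount that back 39 periods:
PV₀ = 4,300 × [1 − (1+r)^−76] / r × (1+r)^−39 = €145,340.62

€145,340.62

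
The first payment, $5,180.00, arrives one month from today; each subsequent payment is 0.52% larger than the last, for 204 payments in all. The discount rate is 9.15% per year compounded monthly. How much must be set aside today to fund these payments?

Periodic rate r = 0.0915/12 per month; n is counted in months.
Growing ordinary annuity: PV = PMT₁ × [1 − ((1+g)/(1+r))^n] / (r − g) = 5,180 × [1 − ((1+0.0052)/(1+r))^204] / (r − 0.0052) = $829,486.39.

$829,486.39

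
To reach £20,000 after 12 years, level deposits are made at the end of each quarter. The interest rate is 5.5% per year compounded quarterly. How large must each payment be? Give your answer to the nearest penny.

£296.94

Level ordinary annuity; solve FV = PMT × [((1+r)^n − 1)/r] for PMT.
Periodic rate r = 0.055/4 per quarter; n is counted in quarters.
With n = 48: PMT = 20,000 / ([((1+r)^n − 1)/r]) = £296.94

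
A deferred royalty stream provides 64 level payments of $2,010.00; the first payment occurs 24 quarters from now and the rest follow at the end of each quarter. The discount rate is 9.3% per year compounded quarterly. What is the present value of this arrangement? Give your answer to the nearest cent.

$39,250.99

Ordinary annuity of 64 payments, first payment at period 24.
Periodic rate r = 0.093/4 per quarter; n is counted in quarters.
The ordinary-annuity PV formula values the stream one period before the first payment (period 23); discount that back 23 periods:
PV₀ = 2,010 × [1 − (1+r)^−64] / r × (1+r)^−23 = $39,250.99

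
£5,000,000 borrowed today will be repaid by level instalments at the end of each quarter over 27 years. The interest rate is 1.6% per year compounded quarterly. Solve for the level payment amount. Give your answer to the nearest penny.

£57,105.17

Level ordinary annuity; solve PV = PMT × [(1 − (1+r)^−n)/r] for PMT.
Periodic rate r = 0.016/4 per quarter; n is counted in quarters.
With n = 108: PMT = 5,000,000 / ([(1 − (1+r)^−n)/r]) = £57,105.17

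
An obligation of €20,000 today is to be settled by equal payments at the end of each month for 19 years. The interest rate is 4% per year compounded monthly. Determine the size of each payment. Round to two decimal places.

Level ordinary annuity; solve PV = PMT × [(1 − (1+r)^−n)/r] for PMT.
Periodic rate r = 0.04/12 per month; n is counted in months.
With n = 228: PMT = 20,000 / ([(1 − (1+r)^−n)/r]) = €125.37

€125.37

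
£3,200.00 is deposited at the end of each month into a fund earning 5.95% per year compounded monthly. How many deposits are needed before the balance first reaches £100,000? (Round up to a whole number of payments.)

Periodic rate r = 0.0595/12 per month; n is counted in months.
Ordinary annuity FV: 100,000 = 3,200 × [((1+r)^n − 1)/r].
(1+r)^n = 1 + 100,000 × r / 3,200, so n = ln(1 + 100,000·r/3,200) / ln(1+r) = 29.13.
Round up to a whole number of payments: n = 30.

30 payments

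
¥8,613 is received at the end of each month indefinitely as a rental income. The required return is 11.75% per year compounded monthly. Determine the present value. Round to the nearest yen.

Periodic rate r = 0.1175/12 per month.
Level perpetuity: PV = PMT / r = 8,613 / (0.1175/12) = ¥879,626.

¥879,626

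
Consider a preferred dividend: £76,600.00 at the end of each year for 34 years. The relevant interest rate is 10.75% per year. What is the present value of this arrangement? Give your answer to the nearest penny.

This is an ordinary annuity: 34 payments of £76,600.00 at the end of each year.
Periodic rate r = 0.1075 per year.
PV = PMT × [(1 − (1+r)^−n)/r] = 76,600 × [1 − (1+r)^−34] / r = £690,420.40

£690,420.40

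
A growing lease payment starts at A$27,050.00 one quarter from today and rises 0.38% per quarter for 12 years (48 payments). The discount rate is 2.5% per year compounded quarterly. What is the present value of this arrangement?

A$1,219,188.18

Periodic rate r = 0.025/4 per quarter; n is counted in quarters.
Growing ordinary annuity: PV = PMT₁ × [1 − ((1+g)/(1+r))^n] / (r − g) = 27,050 × [1 − ((1+0.0038)/(1+r))^48] / (r − 0.0038) = A$1,219,188.18.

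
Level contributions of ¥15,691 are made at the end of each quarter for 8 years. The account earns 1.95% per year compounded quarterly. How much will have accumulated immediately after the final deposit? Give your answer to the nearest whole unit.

¥541,970

This is an ordinary annuity: 32 deposits of ¥15,691 at the end of each quarter.
Periodic rate r = 0.0195/4 per quarter; n is counted in quarters.
FV = PMT × [((1+r)^n − 1)/r] = 15,691 × [(1+r)^32 − 1] / r = ¥541,970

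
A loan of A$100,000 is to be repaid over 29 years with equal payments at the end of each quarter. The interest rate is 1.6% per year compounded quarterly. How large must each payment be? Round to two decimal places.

A$1,079.17

Level ordinary annuity; solve PV = PMT × [(1 − (1+r)^−n)/r] for PMT.
Periodic rate r = 0.016/4 per quarter; n is counted in quarters.
With n = 116: PMT = 100,000 / ([(1 − (1+r)^−n)/r]) = A$1,079.17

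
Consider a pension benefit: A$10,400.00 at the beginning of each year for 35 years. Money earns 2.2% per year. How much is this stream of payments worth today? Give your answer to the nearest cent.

This is an annuity due: 35 payments of A$10,400.00 at the beginning of each year.
Periodic rate r = 0.022 per year.
PV = PMT × [(1 − (1+r)^−n)/r] × (1+r) = 10,400 × [1 − (1+r)^−35] / r × (1+r) = A$257,557.86

A$257,557.86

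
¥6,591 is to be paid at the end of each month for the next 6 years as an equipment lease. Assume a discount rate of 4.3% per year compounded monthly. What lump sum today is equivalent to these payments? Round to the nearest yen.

This is an ordinary annuity: 72 payments of ¥6,591 at the end of each month.
Periodic rate r = 0.043/12 per month; n is counted in months.
PV = PMT × [(1 − (1+r)^−n)/r] = 6,591 × [1 − (1+r)^−72] / r = ¥417,621

¥417,621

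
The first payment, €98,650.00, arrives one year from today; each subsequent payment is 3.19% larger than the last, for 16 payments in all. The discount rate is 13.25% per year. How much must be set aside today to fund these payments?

Periodic rate r = 0.1325 per year.
Growing ordinary annuity: PV = PMT₁ × [1 − ((1+g)/(1+r))^n] / (r − g) = 98,650 × [1 − ((1+0.0319)/(1+r))^16] / (r − 0.0319) = €759,261.20.

€759,261.20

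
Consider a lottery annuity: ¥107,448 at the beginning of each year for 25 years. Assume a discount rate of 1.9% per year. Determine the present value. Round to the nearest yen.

¥2,162,922

This is an annuity due: 25 payments of ¥107,448 at the beginning of each year.
Periodic rate r = 0.019 per year.
PV = PMT × [(1 − (1+r)^−n)/r] × (1+r) = 107,448 × [1 − (1+r)^−25] / r × (1+r) = ¥2,162,922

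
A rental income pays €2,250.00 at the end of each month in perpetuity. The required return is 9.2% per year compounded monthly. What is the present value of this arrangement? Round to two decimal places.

Periodic rate r = 0.092/12 per month.
Level perpetuity: PV = PMT / r = 2,250 / (0.092/12) = €293,478.26.

€293,478.26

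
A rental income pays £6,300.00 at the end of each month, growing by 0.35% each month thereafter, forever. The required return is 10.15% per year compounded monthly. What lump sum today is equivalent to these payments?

£1,270,588.24

Periodic rate r = 0.1015/12 per month.
Growing perpetuity (Gordon): PV = PMT₁ / (r − g) = 6,300 / (r − 0.0035) = £1,270,588.24.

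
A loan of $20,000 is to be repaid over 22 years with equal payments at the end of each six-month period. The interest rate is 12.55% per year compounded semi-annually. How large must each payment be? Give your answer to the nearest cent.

Level ordinary annuity; solve PV = PMT × [(1 − (1+r)^−n)/r] for PMT.
Periodic rate r = 0.1255/2 per half-year; n is counted in half-years.
With n = 44: PMT = 20,000 / ([(1 − (1+r)^−n)/r]) = $1,347.60

$1,347.60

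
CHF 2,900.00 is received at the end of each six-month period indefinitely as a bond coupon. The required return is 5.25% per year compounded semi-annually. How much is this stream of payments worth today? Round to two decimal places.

Periodic rate r = 0.0525/2 per half-year.
Level perpetuity: PV = PMT / r = 2,900 / (0.0525/2) = CHF 110,476.19.

CHF 110,476.19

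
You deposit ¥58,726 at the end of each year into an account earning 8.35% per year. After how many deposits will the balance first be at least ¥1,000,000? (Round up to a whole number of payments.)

12 payments

Periodic rate r = 0.0835 per year.
Ordinary annuity FV: 1,000,000 = 58,726 × [((1+r)^n − 1)/r].
(1+r)^n = 1 + 1,000,000 × r / 58,726, so n = ln(1 + 1,000,000·r/58,726) / ln(1+r) = 11.03.
Round up to a whole number of payments: n = 12.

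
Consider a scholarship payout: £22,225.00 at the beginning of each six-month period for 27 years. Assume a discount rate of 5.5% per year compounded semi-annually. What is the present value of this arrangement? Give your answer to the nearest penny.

This is an annuity due: 54 payments of £22,225.00 at the beginning of each six-month period.
Periodic rate r = 0.055/2 per half-year; n is counted in half-years.
PV = PMT × [(1 − (1+r)^−n)/r] × (1+r) = 22,225 × [1 − (1+r)^−54] / r × (1+r) = £638,508.11

£638,508.11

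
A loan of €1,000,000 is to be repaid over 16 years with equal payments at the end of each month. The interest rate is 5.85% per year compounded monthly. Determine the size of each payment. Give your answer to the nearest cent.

Level ordinary annuity; solve PV = PMT × [(1 − (1+r)^−n)/r] for PMT.
Periodic rate r = 0.0585/12 per month; n is counted in months.
With n = 192: PMT = 1,000,000 / ([(1 − (1+r)^−n)/r]) = €8,032.44

€8,032.44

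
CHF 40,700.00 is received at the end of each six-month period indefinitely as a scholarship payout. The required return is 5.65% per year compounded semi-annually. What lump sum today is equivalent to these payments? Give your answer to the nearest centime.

Periodic rate r = 0.0565/2 per half-year.
Level perpetuity: PV = PMT / r = 40,700 / (0.0565/2) = CHF 1,440,707.96.

CHF 1,440,707.96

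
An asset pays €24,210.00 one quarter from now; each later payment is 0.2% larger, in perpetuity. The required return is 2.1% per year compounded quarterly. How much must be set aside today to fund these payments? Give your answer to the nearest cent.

Periodic rate r = 0.021/4 per quarter.
Growing perpetuity (Gordon): PV = PMT₁ / (r − g) = 24,210 / (r − 0.002) = €7,449,230.77.

€7,449,230.77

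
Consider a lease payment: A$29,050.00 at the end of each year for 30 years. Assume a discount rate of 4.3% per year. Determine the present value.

This is an ordinary annuity: 30 payments of A$29,050.00 at the end of each year.
Periodic rate r = 0.043 per year.
PV = PMT × [(1 − (1+r)^−n)/r] = 29,050 × [1 − (1+r)^−30] / r = A$484,530.79

A$484,530.79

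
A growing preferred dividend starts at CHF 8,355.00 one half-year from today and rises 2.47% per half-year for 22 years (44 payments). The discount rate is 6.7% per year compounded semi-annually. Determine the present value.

CHF 297,714.87

Periodic rate r = 0.067/2 per half-year; n is counted in half-years.
Growing ordinary annuity: PV = PMT₁ × [1 − ((1+g)/(1+r))^n] / (r − g) = 8,355 × [1 − ((1+0.0247)/(1+r))^44] / (r − 0.0247) = CHF 297,714.87.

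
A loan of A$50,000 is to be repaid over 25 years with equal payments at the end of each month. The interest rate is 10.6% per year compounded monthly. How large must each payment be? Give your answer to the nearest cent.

Level ordinary annuity; solve PV = PMT × [(1 − (1+r)^−n)/r] for PMT.
Periodic rate r = 0.106/12 per month; n is counted in months.
With n = 300: PMT = 50,000 / ([(1 − (1+r)^−n)/r]) = A$475.67

A$475.67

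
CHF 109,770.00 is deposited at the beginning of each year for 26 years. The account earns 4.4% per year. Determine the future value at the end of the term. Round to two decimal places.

CHF 5,374,383.54

This is an annuity due: 26 deposits of CHF 109,770.00 at the beginning of each year.
Periodic rate r = 0.044 per year.
FV = PMT × [((1+r)^n − 1)/r] × (1+r) = 109,770 × [(1+r)^26 − 1] / r × (1+r) = CHF 5,374,383.54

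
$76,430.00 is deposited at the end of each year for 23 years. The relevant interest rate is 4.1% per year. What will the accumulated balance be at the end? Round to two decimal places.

$2,833,137.26

This is an ordinary annuity: 23 deposits of $76,430.00 at the end of each year.
Periodic rate r = 0.041 per year.
FV = PMT × [((1+r)^n − 1)/r] = 76,430 × [(1+r)^23 − 1] / r = $2,833,137.26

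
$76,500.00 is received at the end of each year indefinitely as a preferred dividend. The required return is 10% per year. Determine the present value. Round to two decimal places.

Periodic rate r = 0.1 per year.
Level perpetuity: PV = PMT / r = 76,500 / (0.1) = $765,000.00.

$765,000.00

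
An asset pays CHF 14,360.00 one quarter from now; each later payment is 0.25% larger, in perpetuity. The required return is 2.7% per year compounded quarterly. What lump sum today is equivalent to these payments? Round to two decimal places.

CHF 3,378,823.53

Periodic rate r = 0.027/4 per quarter.
Growing perpetuity (Gordon): PV = PMT₁ / (r − g) = 14,360 / (r − 0.0025) = CHF 3,378,823.53.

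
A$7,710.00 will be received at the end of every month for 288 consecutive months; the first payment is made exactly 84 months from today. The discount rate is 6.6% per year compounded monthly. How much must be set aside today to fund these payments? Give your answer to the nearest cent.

Ordinary annuity of 288 payments, first payment at period 84.
Periodic rate r = 0.066/12 per month; n is counted in months.
The ordinary-annuity PV formula values the stream one period before the first payment (period 83); discount that back 83 periods:
PV₀ = 7,710 × [1 − (1+r)^−288] / r × (1+r)^−83 = A$705,952.16

A$705,952.16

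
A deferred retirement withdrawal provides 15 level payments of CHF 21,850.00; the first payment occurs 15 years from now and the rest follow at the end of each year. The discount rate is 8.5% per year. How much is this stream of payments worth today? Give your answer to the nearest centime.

CHF 57,907.50

Ordinary annuity of 15 payments, first payment at period 15.
Periodic rate r = 0.085 per year.
The ordinary-annuity PV formula values the stream one period before the first payment (period 14); discount that back 14 periods:
PV₀ = 21,850 × [1 − (1+r)^−15] / r × (1+r)^−14 = CHF 57,907.50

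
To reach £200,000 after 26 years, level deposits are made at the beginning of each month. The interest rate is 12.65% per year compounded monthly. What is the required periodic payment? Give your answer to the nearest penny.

Level annuity due; solve FV = PMT × [((1+r)^n − 1)/r] × (1+r) for PMT.
Periodic rate r = 0.1265/12 per month; n is counted in months.
With n = 312: PMT = 200,000 / ([((1+r)^n − 1)/r] × (1+r)) = £82.27

£82.27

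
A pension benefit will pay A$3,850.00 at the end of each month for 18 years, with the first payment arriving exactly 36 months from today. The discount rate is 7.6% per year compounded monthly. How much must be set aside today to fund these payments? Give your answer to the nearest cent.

A$362,745.29

Ordinary annuity of 216 payments, first payment at period 36.
Periodic rate r = 0.076/12 per month; n is counted in months.
The ordinary-annuity PV formula values the stream one period before the first payment (period 35); discount that back 35 periods:
PV₀ = 3,850 × [1 − (1+r)^−216] / r × (1+r)^−35 = A$362,745.29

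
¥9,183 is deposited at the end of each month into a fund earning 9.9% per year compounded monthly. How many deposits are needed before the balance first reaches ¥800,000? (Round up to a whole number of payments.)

66 payments

Periodic rate r = 0.099/12 per month; n is counted in months.
Ordinary annuity FV: 800,000 = 9,183 × [((1+r)^n − 1)/r].
(1+r)^n = 1 + 800,000 × r / 9,183, so n = ln(1 + 800,000·r/9,183) / ln(1+r) = 65.92.
Round up to a whole number of payments: n = 66.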